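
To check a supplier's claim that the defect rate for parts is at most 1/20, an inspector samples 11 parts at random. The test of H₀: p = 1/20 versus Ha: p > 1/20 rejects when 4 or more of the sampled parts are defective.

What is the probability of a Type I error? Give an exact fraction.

7947524659/5120000000000

α = P(reject H₀ | H₀ true) = P(Y ≥ 4 | p = 1/20), Y ~ Binomial(11, 1/20).
Computing the lower-tail complement: 1 − 5112052475341/5120000000000 = 7947524659/5120000000000.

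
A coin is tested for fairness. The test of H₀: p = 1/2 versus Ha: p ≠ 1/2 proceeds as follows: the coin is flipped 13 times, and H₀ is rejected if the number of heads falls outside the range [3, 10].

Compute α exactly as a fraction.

23/1024

Under H₀, K ~ Binomial(13, 1/2); α is the probability of landing in either tail, P(K ≤ 2) + P(K ≥ 11).
By symmetry, α = 2·P(K ≤ 2) = 2·(1 + 13 + 78)/8192 = 184/8192 = 23/1024.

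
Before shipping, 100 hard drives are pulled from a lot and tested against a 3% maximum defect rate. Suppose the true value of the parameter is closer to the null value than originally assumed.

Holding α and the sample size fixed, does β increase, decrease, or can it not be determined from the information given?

It increases.

A smaller departure from H₀ means the test statistic under Ha is distributed closer to where it would be under H₀; rejection becomes less likely.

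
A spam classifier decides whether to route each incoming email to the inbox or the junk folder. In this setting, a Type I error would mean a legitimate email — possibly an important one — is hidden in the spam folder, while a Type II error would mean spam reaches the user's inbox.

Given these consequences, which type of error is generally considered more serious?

The Type I consequence (a legitimate email — possibly an important one — is hidden in the spam folder) is more severe than the Type II consequence (spam reaches the user's inbox).

Type I error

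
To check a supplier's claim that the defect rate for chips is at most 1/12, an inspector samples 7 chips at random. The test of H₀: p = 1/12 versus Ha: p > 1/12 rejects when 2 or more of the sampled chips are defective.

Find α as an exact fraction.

α = P(reject H₀ | H₀ true) = P(Y ≥ 2 | p = 1/12), Y ~ Binomial(7, 1/12).
α = 1 − P(Y ≤ 1) = 1 − 1771561/1990656 = 219095/1990656.

219095/1990656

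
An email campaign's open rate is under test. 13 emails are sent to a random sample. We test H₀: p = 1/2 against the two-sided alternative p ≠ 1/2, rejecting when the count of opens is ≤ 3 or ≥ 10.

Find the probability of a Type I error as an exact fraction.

189/2048

α = P(S ≤ 3 or S ≥ 10 | p = 1/2), S ~ Binomial(13, 1/2).
By symmetry, α = 2·P(S ≤ 3) = 2·(1 + 13 + 78 + 286)/8192 = 756/8192 = 189/2048.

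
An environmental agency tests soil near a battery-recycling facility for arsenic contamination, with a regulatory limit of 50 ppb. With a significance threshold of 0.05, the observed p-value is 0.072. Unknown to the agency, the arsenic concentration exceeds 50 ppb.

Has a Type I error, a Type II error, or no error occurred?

Type II error

The conventional null hypothesis is that the arsenic concentration is at or below 50 ppb (safe).
Since p = 0.072 ≥ α = 0.05, H₀ is not rejected.
H₀ is false (actually the arsenic concentration exceeds 50 ppb).
Failing to reject a false H₀ is a Type II error.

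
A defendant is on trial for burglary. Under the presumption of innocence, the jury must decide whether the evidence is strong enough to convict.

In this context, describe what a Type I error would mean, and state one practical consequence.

With the conventional null hypothesis that the defendant is innocent:
A Type I error is rejecting H₀ when H₀ is true.
Here that means convicting the defendant when actually the defendant is innocent.

A Type I error would mean concluding that the defendant is guilty when in fact the defendant is innocent. Consequence: an innocent person is convicted and punished.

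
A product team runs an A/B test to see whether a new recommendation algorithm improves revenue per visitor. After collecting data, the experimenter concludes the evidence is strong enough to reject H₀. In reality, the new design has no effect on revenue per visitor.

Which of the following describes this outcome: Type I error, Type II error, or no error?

Type I error

The conventional null hypothesis here is that the new design has no effect on revenue per visitor.
H₀ was rejected, but H₀ is actually true.
Rejecting a true null hypothesis is a Type I error (false positive).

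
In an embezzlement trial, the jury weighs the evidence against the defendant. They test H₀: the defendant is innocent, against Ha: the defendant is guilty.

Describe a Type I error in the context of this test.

A Type I error would mean concluding that the defendant is guilty when in fact the defendant is innocent.

A Type I error is rejecting H₀ when H₀ is true.
Here that means convicting the defendant when actually the defendant is innocent.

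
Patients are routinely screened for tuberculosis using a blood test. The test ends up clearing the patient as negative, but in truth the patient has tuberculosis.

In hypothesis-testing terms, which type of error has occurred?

The null hypothesis here is that the patient does not have tuberculosis.
'Clearing the patient as negative' corresponds to failing to reject H₀.
H₀ was not rejected but H₀ is false — a Type II error (false negative).

Type II error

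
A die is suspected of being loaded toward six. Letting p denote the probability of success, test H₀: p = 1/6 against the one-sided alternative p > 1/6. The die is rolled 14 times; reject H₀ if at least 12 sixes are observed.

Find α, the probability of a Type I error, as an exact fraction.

391/13060694016

Under H₀, K ~ Binomial(14, 1/6), and α = P(K ≥ 12).
Adding the binomial terms for j = 12 through 14 with p = 1/6 yields 391/13060694016.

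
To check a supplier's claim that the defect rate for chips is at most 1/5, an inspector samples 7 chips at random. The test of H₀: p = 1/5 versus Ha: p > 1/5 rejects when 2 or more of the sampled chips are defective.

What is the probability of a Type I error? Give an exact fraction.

33069/78125

Under H₀, X ~ Binomial(7, 1/5); the Type I error rate is P(X ≥ 2).
Via the complement, α = 1 − Σ_{j=0}^{1} C(7,j)(1/5)^j(4/5)^{7-j} = 33069/78125.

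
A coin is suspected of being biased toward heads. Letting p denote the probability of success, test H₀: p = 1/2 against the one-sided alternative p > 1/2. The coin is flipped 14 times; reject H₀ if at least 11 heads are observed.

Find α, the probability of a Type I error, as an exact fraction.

α = P(reject H₀ | H₀ true) = P(K ≥ 11 | p = 1/2), with K ~ Binomial(14, 1/2).
P(K ≥ 11) = [C(14,11) + C(14,12) + C(14,13) + C(14,14)] / 2^14 = (364 + 91 + 14 + 1) / 16384 = 470/16384 = 235/8192.

235/8192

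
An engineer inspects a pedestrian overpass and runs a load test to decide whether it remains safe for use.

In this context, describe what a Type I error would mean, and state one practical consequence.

A Type I error would mean concluding that the structure is structurally deficient when in fact the structure meets the required load capacity (safe). Consequence: a sound structure is closed unnecessarily, at significant cost and disruption.

With the conventional null hypothesis that the structure meets the required load capacity (safe):
A Type I error is rejecting H₀ when H₀ is true.
Here that means closing the structure for repairs when actually the structure meets the required load capacity (safe).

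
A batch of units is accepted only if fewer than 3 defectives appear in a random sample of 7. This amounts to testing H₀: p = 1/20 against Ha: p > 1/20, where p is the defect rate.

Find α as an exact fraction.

961803/256000000

α = P(reject H₀ | H₀ true) = P(S ≥ 3 | p = 1/20), S ~ Binomial(7, 1/20).
α = 1 − P(S ≤ 2) = 1 − 255038197/256000000 = 961803/256000000.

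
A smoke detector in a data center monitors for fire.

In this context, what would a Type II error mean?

A Type II error would mean concluding that there is no fire (or at least failing to establish that there is a fire) when in fact there is a fire.

With the conventional null hypothesis that there is no fire:
A Type II error is failing to reject H₀ when H₀ is false.
Here that means remaining silent when actually there is a fire.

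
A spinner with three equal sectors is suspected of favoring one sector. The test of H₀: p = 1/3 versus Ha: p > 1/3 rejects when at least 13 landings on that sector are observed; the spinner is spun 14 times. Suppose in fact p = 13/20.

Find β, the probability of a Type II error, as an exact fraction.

1604780863168259917/1638400000000000000

A Type II error is failing to reject when Ha holds: with p = 13/20, β = P(X ≤ 12).
Equivalently, β = 1 − P(X ≥ 13) = 1604780863168259917/1638400000000000000.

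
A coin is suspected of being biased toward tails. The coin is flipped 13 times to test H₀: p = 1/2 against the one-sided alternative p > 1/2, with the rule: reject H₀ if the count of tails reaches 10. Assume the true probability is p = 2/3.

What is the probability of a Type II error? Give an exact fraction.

1080275/1594323

Under the alternative p = 2/3, Y ~ Binomial(13, 2/3); β is the probability the test does not reject, P(Y < 10).
Adding the binomial probabilities P(Y=0)+…+P(Y=9) at p = 2/3 gives 1080275/1594323.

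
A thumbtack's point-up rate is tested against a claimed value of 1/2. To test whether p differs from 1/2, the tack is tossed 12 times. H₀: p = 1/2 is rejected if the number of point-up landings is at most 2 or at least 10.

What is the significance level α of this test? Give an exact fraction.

79/2048

α = P(Y ≤ 2 or Y ≥ 10 | p = 1/2), Y ~ Binomial(12, 1/2).
The two tails are symmetric, so α = 2·(1 + 12 + 66)/2^12 = 158/4096 = 79/2048.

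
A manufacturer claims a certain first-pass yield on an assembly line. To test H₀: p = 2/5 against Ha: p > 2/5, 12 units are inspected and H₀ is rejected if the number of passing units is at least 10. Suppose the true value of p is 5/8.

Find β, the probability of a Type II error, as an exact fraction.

β = P(fail to reject H₀ | Ha true) = P(X ≤ 9 | p = 5/8), X ~ Binomial(12, 5/8).
Equivalently, β = 1 − P(X ≥ 10) = 60916742361/68719476736.

60916742361/68719476736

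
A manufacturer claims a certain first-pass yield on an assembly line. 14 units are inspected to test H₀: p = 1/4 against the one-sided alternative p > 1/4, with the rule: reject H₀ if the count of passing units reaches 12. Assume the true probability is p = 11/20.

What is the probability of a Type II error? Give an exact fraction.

805268516435735481/819200000000000000

Under the alternative p = 11/20, K ~ Binomial(14, 11/20); β is the probability the test does not reject, P(K < 12).
Adding the binomial probabilities P(K=0)+…+P(K=11) at p = 11/20 gives 805268516435735481/819200000000000000.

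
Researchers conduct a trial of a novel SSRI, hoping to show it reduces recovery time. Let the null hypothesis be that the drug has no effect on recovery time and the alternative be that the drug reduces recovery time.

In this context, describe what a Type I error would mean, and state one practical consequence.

A Type I error is rejecting H₀ when H₀ is true.
Here that means concluding that the drug is effective when actually the drug has no effect on recovery time.

A Type I error would mean concluding that the drug reduces recovery time when in fact the drug has no effect on recovery time. Consequence: resources are spent bringing an ineffective treatment to market.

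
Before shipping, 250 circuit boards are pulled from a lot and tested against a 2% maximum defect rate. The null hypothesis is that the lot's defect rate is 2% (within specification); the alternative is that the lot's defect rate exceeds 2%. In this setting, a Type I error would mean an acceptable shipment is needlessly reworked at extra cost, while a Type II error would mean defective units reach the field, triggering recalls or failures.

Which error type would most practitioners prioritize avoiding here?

Type II error

The Type II consequence (defective units reach the field, triggering recalls or failures) is more severe than the Type I consequence (an acceptable shipment is needlessly reworked at extra cost).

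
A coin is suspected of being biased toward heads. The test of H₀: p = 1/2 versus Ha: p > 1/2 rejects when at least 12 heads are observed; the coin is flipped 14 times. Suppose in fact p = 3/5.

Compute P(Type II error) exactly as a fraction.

Under the alternative p = 3/5, Y ~ Binomial(14, 3/5); β is the probability the test does not reject, P(Y < 12).
Adding the binomial probabilities P(Y=0)+…+P(Y=11) at p = 3/5 gives 5860647088/6103515625.

5860647088/6103515625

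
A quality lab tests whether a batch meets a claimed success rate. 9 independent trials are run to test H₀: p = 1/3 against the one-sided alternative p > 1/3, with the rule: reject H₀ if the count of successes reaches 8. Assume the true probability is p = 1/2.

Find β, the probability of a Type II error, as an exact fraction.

Under the alternative p = 1/2, Y ~ Binomial(9, 1/2); β is the probability the test does not reject, P(Y < 8).
Adding the binomial probabilities P(Y=0)+…+P(Y=7) at p = 1/2 gives 251/256.

251/256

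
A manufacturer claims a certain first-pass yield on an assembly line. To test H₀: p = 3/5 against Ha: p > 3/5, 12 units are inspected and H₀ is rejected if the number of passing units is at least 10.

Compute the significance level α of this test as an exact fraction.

4074381/48828125

α = P(reject H₀ | H₀ true) = P(K ≥ 10 | p = 3/5), with K ~ Binomial(12, 3/5).
P(K ≥ 10) = Σ_{j=10}^{12} C(12,j)·(3/5)^j·(2/5)^{12-j} = 4074381/48828125.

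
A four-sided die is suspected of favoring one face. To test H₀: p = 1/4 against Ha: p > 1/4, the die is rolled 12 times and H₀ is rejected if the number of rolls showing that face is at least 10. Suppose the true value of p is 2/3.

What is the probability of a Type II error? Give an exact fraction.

435185/531441

A Type II error is failing to reject when Ha holds: with p = 2/3, β = P(K ≤ 9).
Summing C(12,j)·(2/3)^j·(1/3)^{12-j} for j = 0..9 gives 435185/531441.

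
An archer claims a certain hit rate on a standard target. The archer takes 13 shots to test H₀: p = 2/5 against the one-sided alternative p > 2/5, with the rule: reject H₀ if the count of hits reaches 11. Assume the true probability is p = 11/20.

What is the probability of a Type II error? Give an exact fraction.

39857841016429707/40960000000000000

β = P(fail to reject H₀ | Ha true) = P(S ≤ 10 | p = 11/20), S ~ Binomial(13, 11/20).
Summing C(13,j)·(11/20)^j·(9/20)^{13-j} for j = 0..10 gives 39857841016429707/40960000000000000.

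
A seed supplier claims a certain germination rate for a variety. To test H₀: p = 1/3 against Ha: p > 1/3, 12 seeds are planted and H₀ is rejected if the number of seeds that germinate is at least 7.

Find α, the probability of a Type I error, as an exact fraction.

The Type I error probability is α = P(K ≥ 7) computed under H₀, where K ~ Binomial(12, 1/3).
Summing C(12,j)(1/3)^j(2/3)^{12−j} for j = 7,…,12 gives 11771/177147.

11771/177147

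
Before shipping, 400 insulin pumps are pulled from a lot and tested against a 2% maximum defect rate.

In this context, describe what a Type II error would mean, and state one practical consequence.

A Type II error would mean concluding that the lot's defect rate is 2% (within specification) (or at least failing to establish that the lot's defect rate exceeds 2%) when in fact the lot's defect rate exceeds 2%. Consequence: a defective lot is shipped to customers.

With the conventional null hypothesis that the lot's defect rate is 2% (within specification):
A Type II error is failing to reject H₀ when H₀ is false.
Here that means accepting the lot and shipping it when actually the lot's defect rate exceeds 2%.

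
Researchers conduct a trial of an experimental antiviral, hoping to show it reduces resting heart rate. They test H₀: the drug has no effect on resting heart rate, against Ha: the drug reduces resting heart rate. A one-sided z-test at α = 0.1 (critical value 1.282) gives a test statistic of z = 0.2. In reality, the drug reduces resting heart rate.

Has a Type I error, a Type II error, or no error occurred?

Type II error

Since z = 0.2 ≤ z* = 1.282, H₀ is not rejected.
H₀ is false (actually the drug reduces resting heart rate).
Failing to reject a false H₀ is a Type II error.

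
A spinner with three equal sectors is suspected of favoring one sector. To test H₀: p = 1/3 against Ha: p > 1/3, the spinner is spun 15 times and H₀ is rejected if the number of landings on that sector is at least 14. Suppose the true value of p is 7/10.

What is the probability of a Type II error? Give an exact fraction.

β = P(fail to reject H₀ | Ha true) = P(X ≤ 13 | p = 7/10), X ~ Binomial(15, 7/10).
Equivalently, β = 1 − P(X ≥ 14) = 241183100052963/250000000000000.

241183100052963/250000000000000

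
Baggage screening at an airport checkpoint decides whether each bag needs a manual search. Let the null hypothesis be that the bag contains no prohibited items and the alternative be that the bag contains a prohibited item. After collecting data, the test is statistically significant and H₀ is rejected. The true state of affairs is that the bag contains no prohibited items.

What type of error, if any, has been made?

Type I error

H₀ was rejected, but H₀ is actually true.
Rejecting a true null hypothesis is a Type I error (false positive).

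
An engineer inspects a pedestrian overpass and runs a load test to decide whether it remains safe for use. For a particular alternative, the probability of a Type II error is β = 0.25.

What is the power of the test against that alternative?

Power = 1 − β = 1 − 0.25 = 0.75.

0.75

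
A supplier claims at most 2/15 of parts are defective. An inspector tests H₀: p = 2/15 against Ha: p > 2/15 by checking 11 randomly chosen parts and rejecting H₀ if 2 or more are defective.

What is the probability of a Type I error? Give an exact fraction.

Under H₀, X ~ Binomial(11, 2/15); the Type I error rate is P(X ≥ 2).
Via the complement, α = 1 − Σ_{j=0}^{1} C(11,j)(2/15)^j(13/15)^{11-j} = 764941728932/1729951171875.

764941728932/1729951171875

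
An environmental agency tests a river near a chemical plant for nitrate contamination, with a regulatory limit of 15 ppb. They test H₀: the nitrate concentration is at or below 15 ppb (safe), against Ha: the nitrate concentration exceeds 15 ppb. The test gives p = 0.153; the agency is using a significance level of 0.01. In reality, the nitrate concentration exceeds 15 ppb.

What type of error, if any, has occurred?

Since p = 0.153 ≥ α = 0.01, H₀ is not rejected.
H₀ is false (actually the nitrate concentration exceeds 15 ppb).
Failing to reject a false H₀ is a Type II error.

Type II error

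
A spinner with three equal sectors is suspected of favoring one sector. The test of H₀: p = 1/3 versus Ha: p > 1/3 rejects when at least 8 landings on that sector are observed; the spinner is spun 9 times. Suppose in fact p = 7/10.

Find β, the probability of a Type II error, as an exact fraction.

401998383/500000000

Under the alternative p = 7/10, S ~ Binomial(9, 7/10); β is the probability the test does not reject, P(S < 8).
Summing C(9,j)·(7/10)^j·(3/10)^{9-j} for j = 0..7 gives 401998383/500000000.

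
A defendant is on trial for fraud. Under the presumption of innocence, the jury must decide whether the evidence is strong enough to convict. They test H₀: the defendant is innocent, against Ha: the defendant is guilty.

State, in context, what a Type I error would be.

A Type I error is rejecting H₀ when H₀ is true.
Here that means convicting the defendant when actually the defendant is innocent.

A Type I error would mean concluding that the defendant is guilty when in fact the defendant is innocent.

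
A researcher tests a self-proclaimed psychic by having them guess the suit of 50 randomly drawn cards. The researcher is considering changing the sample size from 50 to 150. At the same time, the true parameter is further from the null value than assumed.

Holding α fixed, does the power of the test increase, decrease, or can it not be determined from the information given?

It increases.

More data shrinks sampling variability; the test statistic under Ha concentrates further from the null value, making rejection more likely. A bigger departure from H₀ is easier for the test to detect, so it fails to reject less often. Both changes push β in the same direction.
Since power = 1 − β and β decreases, power increases.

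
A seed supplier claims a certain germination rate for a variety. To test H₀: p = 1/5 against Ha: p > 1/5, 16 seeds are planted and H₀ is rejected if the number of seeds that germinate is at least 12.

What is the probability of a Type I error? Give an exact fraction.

The Type I error probability is α = P(X ≥ 12) computed under H₀, where X ~ Binomial(16, 1/5).
Adding the binomial terms for j = 12 through 16 with p = 1/5 yields 100749/30517578125.

100749/30517578125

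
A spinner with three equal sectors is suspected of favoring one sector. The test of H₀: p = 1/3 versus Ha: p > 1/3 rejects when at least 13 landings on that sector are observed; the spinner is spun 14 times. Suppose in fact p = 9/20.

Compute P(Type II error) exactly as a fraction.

1637985675869982373/1638400000000000000

β = P(fail to reject H₀ | Ha true) = P(Y ≤ 12 | p = 9/20), Y ~ Binomial(14, 9/20).
Equivalently, β = 1 − P(Y ≥ 13) = 1637985675869982373/1638400000000000000.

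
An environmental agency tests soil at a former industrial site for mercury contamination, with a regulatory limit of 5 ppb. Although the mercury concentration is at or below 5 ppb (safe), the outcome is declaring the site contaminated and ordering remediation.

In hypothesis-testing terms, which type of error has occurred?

The null hypothesis here is that the mercury concentration is at or below 5 ppb (safe).
'Declaring the site contaminated and ordering remediation' corresponds to rejecting H₀.
H₀ was rejected but H₀ is true — a Type I error (false positive).

Type I error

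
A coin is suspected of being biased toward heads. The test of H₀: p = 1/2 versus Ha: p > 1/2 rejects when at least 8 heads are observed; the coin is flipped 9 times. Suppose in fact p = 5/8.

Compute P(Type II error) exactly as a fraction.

A Type II error is failing to reject when Ha holds: with p = 5/8, β = P(S ≤ 7).
Adding the binomial probabilities P(S=0)+…+P(S=7) at p = 5/8 gives 3803679/4194304.

3803679/4194304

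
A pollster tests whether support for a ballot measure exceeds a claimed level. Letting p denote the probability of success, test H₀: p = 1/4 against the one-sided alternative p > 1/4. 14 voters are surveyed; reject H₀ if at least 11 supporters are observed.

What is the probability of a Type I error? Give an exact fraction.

5345/134217728

Under H₀, X ~ Binomial(14, 1/4), and α = P(X ≥ 11).
Adding the binomial terms for j = 11 through 14 with p = 1/4 yields 5345/134217728.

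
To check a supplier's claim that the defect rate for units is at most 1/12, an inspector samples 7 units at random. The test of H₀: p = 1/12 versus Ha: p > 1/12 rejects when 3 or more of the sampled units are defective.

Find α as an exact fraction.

187213/11943936

The significance level is the probability, assuming p = 1/12, of seeing 3 or more defectives in 7 draws.
Computing the lower-tail complement: 1 − 11756723/11943936 = 187213/11943936.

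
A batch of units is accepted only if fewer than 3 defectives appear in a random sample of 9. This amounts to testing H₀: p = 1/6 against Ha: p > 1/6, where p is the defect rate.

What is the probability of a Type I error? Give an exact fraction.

Under H₀, Y ~ Binomial(9, 1/6); the Type I error rate is P(Y ≥ 3).
Computing the lower-tail complement: 1 − 4140625/5038848 = 898223/5038848.

898223/5038848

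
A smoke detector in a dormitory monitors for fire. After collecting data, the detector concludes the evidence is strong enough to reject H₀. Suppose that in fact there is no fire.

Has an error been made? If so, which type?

Type I error

The conventional null hypothesis here is that there is no fire.
H₀ was rejected, but H₀ is actually true.
Rejecting a true null hypothesis is a Type I error (false positive).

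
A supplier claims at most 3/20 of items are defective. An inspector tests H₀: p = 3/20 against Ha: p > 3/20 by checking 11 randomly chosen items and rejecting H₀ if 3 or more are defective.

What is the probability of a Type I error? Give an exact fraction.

9059861222307/40960000000000

Under H₀, S ~ Binomial(11, 3/20); the Type I error rate is P(S ≥ 3).
Via the complement, α = 1 − Σ_{j=0}^{2} C(11,j)(3/20)^j(17/20)^{11-j} = 9059861222307/40960000000000.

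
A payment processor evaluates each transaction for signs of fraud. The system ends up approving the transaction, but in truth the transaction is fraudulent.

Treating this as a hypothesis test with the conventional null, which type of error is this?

The null hypothesis here is that the transaction is legitimate.
'Approving the transaction' corresponds to failing to reject H₀.
H₀ was not rejected but H₀ is false — a Type II error (false negative).

Type II error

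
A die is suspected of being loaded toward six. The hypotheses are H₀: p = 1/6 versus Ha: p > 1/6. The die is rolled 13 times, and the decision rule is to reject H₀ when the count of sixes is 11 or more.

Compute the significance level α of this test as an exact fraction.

7/45349632

Under H₀, Y ~ Binomial(13, 1/6), and α = P(Y ≥ 11).
P(Y ≥ 11) = Σ_{j=11}^{13} C(13,j)·(1/6)^j·(5/6)^{13-j} = 7/45349632.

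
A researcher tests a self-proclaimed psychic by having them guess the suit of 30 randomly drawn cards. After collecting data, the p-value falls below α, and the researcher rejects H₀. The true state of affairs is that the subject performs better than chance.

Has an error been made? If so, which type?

No error (correct decision).

The conventional null hypothesis here is that the subject is guessing at random (p = 1/4).
The test rejected a false H₀ — the decision matches the true state.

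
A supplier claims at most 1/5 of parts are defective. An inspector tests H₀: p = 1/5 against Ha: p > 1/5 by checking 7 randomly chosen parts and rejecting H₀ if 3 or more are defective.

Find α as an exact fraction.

2313/15625

Under H₀, K ~ Binomial(7, 1/5); the Type I error rate is P(K ≥ 3).
Computing the lower-tail complement: 1 − 13312/15625 = 2313/15625.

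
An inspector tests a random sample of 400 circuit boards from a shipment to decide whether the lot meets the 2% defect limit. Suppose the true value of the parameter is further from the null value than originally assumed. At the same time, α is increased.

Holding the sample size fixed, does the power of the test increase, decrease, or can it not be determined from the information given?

It increases.

A larger true effect moves the Ha sampling distribution further from the H₀ critical value, making rejection more likely when Ha is true. A larger α widens the rejection region, so when the alternative is true more outcomes lead to rejection — failing to reject becomes less likely. Both changes push β in the same direction.
Since power = 1 − β and β decreases, power increases.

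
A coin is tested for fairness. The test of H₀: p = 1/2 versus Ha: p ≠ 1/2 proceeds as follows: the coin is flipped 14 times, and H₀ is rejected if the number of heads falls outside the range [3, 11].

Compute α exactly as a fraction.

53/4096

Under H₀, X ~ Binomial(14, 1/2); α is the probability of landing in either tail, P(X ≤ 2) + P(X ≥ 12).
The two tails are symmetric, so α = 2·(1 + 14 + 91)/2^14 = 212/16384 = 53/4096.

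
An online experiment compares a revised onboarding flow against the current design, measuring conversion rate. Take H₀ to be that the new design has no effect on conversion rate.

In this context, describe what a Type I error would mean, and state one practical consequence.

A Type I error is rejecting H₀ when H₀ is true.
Here that means shipping the new feature to all users when actually the new design has no effect on conversion rate.

A Type I error would mean concluding that the new design increases conversion rate when in fact the new design has no effect on conversion rate. Consequence: engineering effort is spent shipping a change that doesn't actually help.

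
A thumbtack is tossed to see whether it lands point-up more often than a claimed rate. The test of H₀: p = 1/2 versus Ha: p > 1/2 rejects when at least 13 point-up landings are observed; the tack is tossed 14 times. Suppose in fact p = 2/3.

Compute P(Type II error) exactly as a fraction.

4651897/4782969

A Type II error is failing to reject when Ha holds: with p = 2/3, β = P(S ≤ 12).
Equivalently, β = 1 − P(S ≥ 13) = 4651897/4782969.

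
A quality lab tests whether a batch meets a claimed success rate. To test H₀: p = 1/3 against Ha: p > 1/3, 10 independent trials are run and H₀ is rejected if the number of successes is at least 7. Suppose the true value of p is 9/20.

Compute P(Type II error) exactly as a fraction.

2298892939321/2560000000000

A Type II error is failing to reject when Ha holds: with p = 9/20, β = P(S ≤ 6).
Summing C(10,j)·(9/20)^j·(11/20)^{10-j} for j = 0..6 gives 2298892939321/2560000000000.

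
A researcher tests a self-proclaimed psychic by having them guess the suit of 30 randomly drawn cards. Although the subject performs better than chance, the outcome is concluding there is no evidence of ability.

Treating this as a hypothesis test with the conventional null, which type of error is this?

The null hypothesis here is that the subject is guessing at random (p = 1/4).
'Concluding there is no evidence of ability' corresponds to failing to reject H₀.
H₀ was not rejected but H₀ is false — a Type II error (false negative).

Type II error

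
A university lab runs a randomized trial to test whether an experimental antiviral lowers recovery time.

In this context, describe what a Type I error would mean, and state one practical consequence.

A Type I error would mean concluding that the drug lowers recovery time when in fact the drug has no effect on recovery time. Consequence: patients are switched from working treatments to one that does nothing.

With the conventional null hypothesis that the drug has no effect on recovery time:
A Type I error is rejecting H₀ when H₀ is true.
Here that means concluding that the drug is effective when actually the drug has no effect on recovery time.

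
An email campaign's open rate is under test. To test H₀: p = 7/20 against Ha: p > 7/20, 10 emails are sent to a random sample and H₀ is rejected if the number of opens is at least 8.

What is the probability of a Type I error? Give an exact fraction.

12342438941/2560000000000

Under H₀, K ~ Binomial(10, 7/20), and α = P(K ≥ 8).
Adding the binomial terms for j = 8 through 10 with p = 7/20 yields 12342438941/2560000000000.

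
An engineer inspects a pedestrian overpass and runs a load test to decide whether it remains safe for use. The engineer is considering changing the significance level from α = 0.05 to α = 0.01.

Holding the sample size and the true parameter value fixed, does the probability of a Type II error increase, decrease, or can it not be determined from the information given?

It increases.

A smaller α moves the rejection region further into the tail. With the alternative true, more outcomes now fall outside the rejection region, so failing to reject becomes more likely.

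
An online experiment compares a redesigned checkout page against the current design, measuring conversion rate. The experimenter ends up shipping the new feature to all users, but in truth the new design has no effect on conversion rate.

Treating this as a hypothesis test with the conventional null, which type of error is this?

Type I error

The null hypothesis here is that the new design has no effect on conversion rate.
'Shipping the new feature to all users' corresponds to rejecting H₀.
H₀ was rejected but H₀ is true — a Type I error (false positive).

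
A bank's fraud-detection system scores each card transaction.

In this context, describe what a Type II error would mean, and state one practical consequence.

A Type II error would mean concluding that the transaction is legitimate (or at least failing to establish that the transaction is fraudulent) when in fact the transaction is fraudulent. Consequence: a fraudulent charge goes through and the bank absorbs the loss.

With the conventional null hypothesis that the transaction is legitimate:
A Type II error is failing to reject H₀ when H₀ is false.
Here that means approving the transaction when actually the transaction is fraudulent.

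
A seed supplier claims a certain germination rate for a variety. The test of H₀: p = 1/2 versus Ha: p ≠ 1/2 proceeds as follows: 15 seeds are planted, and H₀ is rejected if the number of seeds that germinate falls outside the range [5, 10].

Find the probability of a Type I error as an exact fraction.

1941/16384

The significance level is the null-hypothesis probability of the rejection region {≤4} ∪ {≥11}.
By symmetry, α = 2·P(X ≤ 4) = 2·(1 + 15 + 105 + 455 + 1365)/32768 = 3882/32768 = 1941/16384.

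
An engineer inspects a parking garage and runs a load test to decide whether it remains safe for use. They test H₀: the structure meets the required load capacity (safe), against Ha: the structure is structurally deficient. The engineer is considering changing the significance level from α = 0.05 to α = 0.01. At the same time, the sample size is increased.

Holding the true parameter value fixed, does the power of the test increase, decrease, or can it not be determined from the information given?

The first change alone would make β increase; the second alone would make β decrease. Which effect dominates depends on the magnitudes, which are not given.
Since power = 1 − β, the effect on power is likewise indeterminate.

Cannot be determined from the information given.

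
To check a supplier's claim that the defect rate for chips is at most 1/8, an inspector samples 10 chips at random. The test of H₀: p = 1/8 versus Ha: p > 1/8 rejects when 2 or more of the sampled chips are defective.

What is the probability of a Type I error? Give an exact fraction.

387730505/1073741824

α = P(reject H₀ | H₀ true) = P(S ≥ 2 | p = 1/8), S ~ Binomial(10, 1/8).
Computing the lower-tail complement: 1 − 686011319/1073741824 = 387730505/1073741824.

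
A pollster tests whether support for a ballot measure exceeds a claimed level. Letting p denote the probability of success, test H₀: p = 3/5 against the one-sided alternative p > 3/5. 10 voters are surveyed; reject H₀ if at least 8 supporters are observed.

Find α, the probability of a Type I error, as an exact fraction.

1633689/9765625

Under H₀, Y ~ Binomial(10, 3/5), and α = P(Y ≥ 8).
Summing C(10,j)(3/5)^j(2/5)^{10−j} for j = 8,…,10 gives 1633689/9765625.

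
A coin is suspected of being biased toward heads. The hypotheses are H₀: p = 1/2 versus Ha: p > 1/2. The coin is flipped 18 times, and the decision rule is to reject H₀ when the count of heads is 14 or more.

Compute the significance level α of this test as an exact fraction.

α = P(reject H₀ | H₀ true) = P(X ≥ 14 | p = 1/2), with X ~ Binomial(18, 1/2).
That's C(18,14) + C(18,15) + C(18,16) + C(18,17) + C(18,18) over 2^18, i.e. (3060 + 816 + 153 + 18 + 1)/262144 = 4048/262144 = 253/16384.

253/16384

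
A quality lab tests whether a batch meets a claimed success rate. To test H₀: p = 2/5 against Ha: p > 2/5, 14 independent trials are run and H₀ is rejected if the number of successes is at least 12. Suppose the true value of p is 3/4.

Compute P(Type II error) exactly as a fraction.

A Type II error is failing to reject when Ha holds: with p = 3/4, β = P(K ≤ 11).
Adding the binomial probabilities P(K=0)+…+P(K=11) at p = 3/4 gives 96485417/134217728.

96485417/134217728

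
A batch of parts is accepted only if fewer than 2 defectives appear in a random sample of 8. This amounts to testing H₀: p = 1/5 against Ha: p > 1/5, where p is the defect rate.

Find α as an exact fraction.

α = P(reject H₀ | H₀ true) = P(K ≥ 2 | p = 1/5), K ~ Binomial(8, 1/5).
Via the complement, α = 1 − Σ_{j=0}^{1} C(8,j)(1/5)^j(4/5)^{8-j} = 194017/390625.

194017/390625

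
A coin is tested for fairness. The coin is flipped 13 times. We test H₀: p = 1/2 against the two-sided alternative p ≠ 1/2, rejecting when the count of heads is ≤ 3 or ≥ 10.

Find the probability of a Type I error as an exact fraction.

The significance level is the null-hypothesis probability of the rejection region {≤3} ∪ {≥10}.
The two tails are symmetric, so α = 2·(1 + 13 + 78 + 286)/2^13 = 756/8192 = 189/2048.

189/2048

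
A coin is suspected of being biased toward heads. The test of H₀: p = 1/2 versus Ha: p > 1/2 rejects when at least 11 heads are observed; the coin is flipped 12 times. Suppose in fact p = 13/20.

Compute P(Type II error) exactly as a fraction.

3922160441778411/4096000000000000

A Type II error is failing to reject when Ha holds: with p = 13/20, β = P(S ≤ 10).
Adding the binomial probabilities P(S=0)+…+P(S=10) at p = 13/20 gives 3922160441778411/4096000000000000.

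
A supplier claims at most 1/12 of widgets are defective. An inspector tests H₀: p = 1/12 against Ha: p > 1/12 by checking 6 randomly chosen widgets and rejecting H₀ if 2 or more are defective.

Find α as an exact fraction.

248117/2985984

α = P(reject H₀ | H₀ true) = P(S ≥ 2 | p = 1/12), S ~ Binomial(6, 1/12).
α = 1 − P(S ≤ 1) = 1 − 2737867/2985984 = 248117/2985984.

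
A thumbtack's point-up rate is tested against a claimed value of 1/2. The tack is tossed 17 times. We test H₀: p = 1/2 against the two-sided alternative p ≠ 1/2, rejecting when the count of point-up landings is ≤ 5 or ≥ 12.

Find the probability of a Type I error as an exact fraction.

4701/32768

The significance level is the null-hypothesis probability of the rejection region {≤5} ∪ {≥12}.
By symmetry, α = 2·P(Y ≤ 5) = 2·(1 + 17 + 136 + 680 + 2380 + 6188)/131072 = 18804/131072 = 4701/32768.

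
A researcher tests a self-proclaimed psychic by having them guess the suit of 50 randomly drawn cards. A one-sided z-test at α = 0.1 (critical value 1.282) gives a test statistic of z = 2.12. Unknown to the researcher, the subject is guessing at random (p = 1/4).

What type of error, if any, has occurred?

Type I error

The conventional null hypothesis is that the subject is guessing at random (p = 1/4).
Since z = 2.12 > z* = 1.282, H₀ is rejected.
H₀ is true (actually the subject is guessing at random (p = 1/4)).
Rejecting a true H₀ is a Type I error.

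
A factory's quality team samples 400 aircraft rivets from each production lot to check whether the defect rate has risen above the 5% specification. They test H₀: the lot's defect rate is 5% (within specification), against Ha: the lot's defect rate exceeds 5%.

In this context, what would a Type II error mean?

A Type II error would mean concluding that the lot's defect rate is 5% (within specification) (or at least failing to establish that the lot's defect rate exceeds 5%) when in fact the lot's defect rate exceeds 5%.

A Type II error is failing to reject H₀ when H₀ is false.
Here that means accepting the lot and shipping it when actually the lot's defect rate exceeds 5%.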